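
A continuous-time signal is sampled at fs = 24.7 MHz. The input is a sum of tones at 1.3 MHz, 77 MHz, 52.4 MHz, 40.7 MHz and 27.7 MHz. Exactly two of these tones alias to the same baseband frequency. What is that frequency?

3 MHz

fs/2 = 12.35 MHz.
1.3 MHz ≤ fs/2 = 12.35 MHz, passes unchanged.
77 MHz mod fs = 2.9 MHz.
2.9 MHz ≤ fs/2 = 12.35 MHz, appears at 2.9 MHz.
52.4 MHz mod fs = 3 MHz.
3 MHz ≤ fs/2 = 12.35 MHz, appears at 3 MHz.
40.7 MHz mod fs = 16 MHz.
16 MHz > fs/2 = 12.35 MHz, folds to fs − 16 MHz = 8.7 MHz.
27.7 MHz mod fs = 3 MHz.
3 MHz ≤ fs/2 = 12.35 MHz, appears at 3 MHz.
27.7 MHz and 52.4 MHz both map to 3 MHz.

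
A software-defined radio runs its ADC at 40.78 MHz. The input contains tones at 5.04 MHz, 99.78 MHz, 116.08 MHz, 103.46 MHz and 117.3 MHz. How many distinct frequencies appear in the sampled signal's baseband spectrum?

4

fs/2 = 20.39 MHz.
5.04 MHz ≤ fs/2 = 20.39 MHz, passes unchanged.
99.78 MHz mod fs = 18.22 MHz.
18.22 MHz ≤ fs/2 = 20.39 MHz, appears at 18.22 MHz.
116.08 MHz mod fs = 34.52 MHz.
34.52 MHz > fs/2 = 20.39 MHz, folds to fs − 34.52 MHz = 6.26 MHz.
103.46 MHz mod fs = 21.9 MHz.
21.9 MHz > fs/2 = 20.39 MHz, folds to fs − 21.9 MHz = 18.88 MHz.
117.3 MHz mod fs = 35.74 MHz.
35.74 MHz > fs/2 = 20.39 MHz, folds to fs − 35.74 MHz = 5.04 MHz.
Distinct values: {5.04 MHz, 6.26 MHz, 18.22 MHz, 18.88 MHz} → 4.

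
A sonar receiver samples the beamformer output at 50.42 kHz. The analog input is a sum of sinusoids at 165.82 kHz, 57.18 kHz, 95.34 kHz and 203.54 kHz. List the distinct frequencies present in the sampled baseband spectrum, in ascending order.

fs/2 = 25.21 kHz.
165.82 kHz mod fs = 14.56 kHz.
14.56 kHz ≤ fs/2 = 25.21 kHz, appears at 14.56 kHz.
57.18 kHz mod fs = 6.76 kHz.
6.76 kHz ≤ fs/2 = 25.21 kHz, appears at 6.76 kHz.
95.34 kHz mod fs = 44.92 kHz.
44.92 kHz > fs/2 = 25.21 kHz, folds to fs − 44.92 kHz = 5.5 kHz.
203.54 kHz mod fs = 1.86 kHz.
1.86 kHz ≤ fs/2 = 25.21 kHz, appears at 1.86 kHz.
Distinct values: {1.86 kHz, 5.5 kHz, 6.76 kHz, 14.56 kHz}.

1.86 kHz, 5.5 kHz, 6.76 kHz, 14.56 kHz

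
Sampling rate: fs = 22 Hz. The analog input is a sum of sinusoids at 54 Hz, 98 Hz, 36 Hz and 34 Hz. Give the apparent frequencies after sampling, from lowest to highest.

fs/2 = 11 Hz.
54 Hz mod fs = 10 Hz.
10 Hz ≤ fs/2 = 11 Hz, appears at 10 Hz.
98 Hz mod fs = 10 Hz.
10 Hz ≤ fs/2 = 11 Hz, appears at 10 Hz.
36 Hz mod fs = 14 Hz.
14 Hz > fs/2 = 11 Hz, folds to fs − 14 Hz = 8 Hz.
34 Hz mod fs = 12 Hz.
12 Hz > fs/2 = 11 Hz, folds to fs − 12 Hz = 10 Hz.
Distinct values: {8 Hz, 10 Hz}.

8 Hz, 10 Hz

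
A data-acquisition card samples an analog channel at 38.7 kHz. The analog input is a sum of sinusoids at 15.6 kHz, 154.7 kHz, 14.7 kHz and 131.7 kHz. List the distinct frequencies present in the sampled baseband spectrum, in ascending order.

0.1 kHz, 14.7 kHz, 15.6 kHz

fs/2 = 19.35 kHz.
15.6 kHz ≤ fs/2 = 19.35 kHz, passes unchanged.
154.7 kHz mod fs = 38.6 kHz.
38.6 kHz > fs/2 = 19.35 kHz, folds to fs − 38.6 kHz = 0.1 kHz.
14.7 kHz ≤ fs/2 = 19.35 kHz, passes unchanged.
131.7 kHz mod fs = 15.6 kHz.
15.6 kHz ≤ fs/2 = 19.35 kHz, appears at 15.6 kHz.
Distinct values: {0.1 kHz, 14.7 kHz, 15.6 kHz}.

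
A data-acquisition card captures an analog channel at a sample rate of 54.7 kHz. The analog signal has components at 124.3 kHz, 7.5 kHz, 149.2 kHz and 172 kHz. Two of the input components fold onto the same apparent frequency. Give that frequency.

fs/2 = 27.35 kHz.
124.3 kHz mod fs = 14.9 kHz.
14.9 kHz ≤ fs/2 = 27.35 kHz, appears at 14.9 kHz.
7.5 kHz ≤ fs/2 = 27.35 kHz, passes unchanged.
149.2 kHz mod fs = 39.8 kHz.
39.8 kHz > fs/2 = 27.35 kHz, folds to fs − 39.8 kHz = 14.9 kHz.
172 kHz mod fs = 7.9 kHz.
7.9 kHz ≤ fs/2 = 27.35 kHz, appears at 7.9 kHz.
124.3 kHz and 149.2 kHz both map to 14.9 kHz.

14.9 kHz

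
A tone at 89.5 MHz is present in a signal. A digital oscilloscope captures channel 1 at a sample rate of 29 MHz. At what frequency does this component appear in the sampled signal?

2.5 MHz

89.5 MHz mod fs = 2.5 MHz.
2.5 MHz ≤ fs/2 = 14.5 MHz, appears at 2.5 MHz.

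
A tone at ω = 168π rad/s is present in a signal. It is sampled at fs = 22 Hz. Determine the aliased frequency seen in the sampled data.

4 Hz

ω = 168π rad/s → f = ω/(2π) = 84 Hz.
84 Hz mod fs = 18 Hz.
18 Hz > fs/2 = 11 Hz, folds to fs − 18 Hz = 4 Hz.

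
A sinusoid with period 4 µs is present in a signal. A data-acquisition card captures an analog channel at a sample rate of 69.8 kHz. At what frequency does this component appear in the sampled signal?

29.2 kHz

T = 4 µs → f = 1/T = 250 kHz.
250 kHz mod fs = 40.6 kHz.
40.6 kHz > fs/2 = 34.9 kHz, folds to fs − 40.6 kHz = 29.2 kHz.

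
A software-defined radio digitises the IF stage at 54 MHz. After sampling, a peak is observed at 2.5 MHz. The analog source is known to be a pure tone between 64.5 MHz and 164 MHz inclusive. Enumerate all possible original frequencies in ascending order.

Frequencies that alias to 2.5 MHz are k·fs ± 2.5 MHz for integer k ≥ 0.
k=0: 2.5 MHz.
k=1: 51.5 MHz, 56.5 MHz.
k=2: 105.5 MHz, 110.5 MHz.
k=3: 159.5 MHz, 164.5 MHz.
k=4: 213.5 MHz, 218.5 MHz.
Within [64.5 MHz, 164 MHz]: 105.5 MHz, 110.5 MHz, 159.5 MHz.

105.5 MHz, 110.5 MHz, 159.5 MHz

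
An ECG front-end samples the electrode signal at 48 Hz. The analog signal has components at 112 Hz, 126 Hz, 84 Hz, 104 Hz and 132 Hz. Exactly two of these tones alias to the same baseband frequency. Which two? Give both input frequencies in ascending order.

84 Hz, 132 Hz

fs/2 = 24 Hz.
112 Hz mod fs = 16 Hz.
16 Hz ≤ fs/2 = 24 Hz, appears at 16 Hz.
126 Hz mod fs = 30 Hz.
30 Hz > fs/2 = 24 Hz, folds to fs − 30 Hz = 18 Hz.
84 Hz mod fs = 36 Hz.
36 Hz > fs/2 = 24 Hz, folds to fs − 36 Hz = 12 Hz.
104 Hz mod fs = 8 Hz.
8 Hz ≤ fs/2 = 24 Hz, appears at 8 Hz.
132 Hz mod fs = 36 Hz.
36 Hz > fs/2 = 24 Hz, folds to fs − 36 Hz = 12 Hz.
84 Hz and 132 Hz both map to 12 Hz.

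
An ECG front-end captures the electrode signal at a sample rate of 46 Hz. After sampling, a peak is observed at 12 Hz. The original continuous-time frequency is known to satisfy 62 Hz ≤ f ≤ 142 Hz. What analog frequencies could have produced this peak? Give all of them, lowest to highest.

Frequencies that alias to 12 Hz are k·fs ± 12 Hz for integer k ≥ 0.
k=0: 12 Hz.
k=1: 34 Hz, 58 Hz.
k=2: 80 Hz, 104 Hz.
k=3: 126 Hz, 150 Hz.
k=4: 172 Hz, 196 Hz.
Within [62 Hz, 142 Hz]: 80 Hz, 104 Hz, 126 Hz.

80 Hz, 104 Hz, 126 Hz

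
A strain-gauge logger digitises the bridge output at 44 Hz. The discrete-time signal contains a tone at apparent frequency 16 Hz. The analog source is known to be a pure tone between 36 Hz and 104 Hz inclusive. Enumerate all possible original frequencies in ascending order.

60 Hz, 72 Hz, 104 Hz

Frequencies that alias to 16 Hz are k·fs ± 16 Hz for integer k ≥ 0.
k=0: 16 Hz.
k=1: 28 Hz, 60 Hz.
k=2: 72 Hz, 104 Hz.
k=3: 116 Hz, 148 Hz.
Within [36 Hz, 104 Hz]: 60 Hz, 72 Hz, 104 Hz.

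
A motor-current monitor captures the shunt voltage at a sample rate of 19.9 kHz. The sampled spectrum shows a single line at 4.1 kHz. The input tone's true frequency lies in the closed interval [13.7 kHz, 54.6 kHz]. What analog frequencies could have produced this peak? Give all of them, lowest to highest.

15.8 kHz, 24 kHz, 35.7 kHz, 43.9 kHz

Frequencies that alias to 4.1 kHz are k·fs ± 4.1 kHz for integer k ≥ 0.
k=0: 4.1 kHz.
k=1: 15.8 kHz, 24 kHz.
k=2: 35.7 kHz, 43.9 kHz.
k=3: 55.6 kHz, 63.8 kHz.
Within [13.7 kHz, 54.6 kHz]: 15.8 kHz, 24 kHz, 35.7 kHz, 43.9 kHz.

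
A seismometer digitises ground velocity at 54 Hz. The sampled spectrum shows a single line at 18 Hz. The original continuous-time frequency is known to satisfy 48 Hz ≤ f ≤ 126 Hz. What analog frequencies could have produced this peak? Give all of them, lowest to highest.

Frequencies that alias to 18 Hz are k·fs ± 18 Hz for integer k ≥ 0.
k=0: 18 Hz.
k=1: 36 Hz, 72 Hz.
k=2: 90 Hz, 126 Hz.
k=3: 144 Hz, 180 Hz.
Within [48 Hz, 126 Hz]: 72 Hz, 90 Hz, 126 Hz.

72 Hz, 90 Hz, 126 Hz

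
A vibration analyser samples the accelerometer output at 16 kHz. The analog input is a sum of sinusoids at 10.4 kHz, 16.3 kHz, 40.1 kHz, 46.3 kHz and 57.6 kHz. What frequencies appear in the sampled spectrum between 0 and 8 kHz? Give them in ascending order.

0.3 kHz, 1.7 kHz, 5.6 kHz, 6.4 kHz, 7.9 kHz

fs/2 = 8 kHz.
10.4 kHz > fs/2 = 8 kHz, folds to fs − 10.4 kHz = 5.6 kHz.
16.3 kHz mod fs = 0.3 kHz.
0.3 kHz ≤ fs/2 = 8 kHz, appears at 0.3 kHz.
40.1 kHz mod fs = 8.1 kHz.
8.1 kHz > fs/2 = 8 kHz, folds to fs − 8.1 kHz = 7.9 kHz.
46.3 kHz mod fs = 14.3 kHz.
14.3 kHz > fs/2 = 8 kHz, folds to fs − 14.3 kHz = 1.7 kHz.
57.6 kHz mod fs = 9.6 kHz.
9.6 kHz > fs/2 = 8 kHz, folds to fs − 9.6 kHz = 6.4 kHz.
Distinct values: {0.3 kHz, 1.7 kHz, 5.6 kHz, 6.4 kHz, 7.9 kHz}.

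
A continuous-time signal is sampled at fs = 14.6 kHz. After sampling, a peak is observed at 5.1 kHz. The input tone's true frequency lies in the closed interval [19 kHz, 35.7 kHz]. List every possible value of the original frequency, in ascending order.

Frequencies that alias to 5.1 kHz are k·fs ± 5.1 kHz for integer k ≥ 0.
k=0: 5.1 kHz.
k=1: 9.5 kHz, 19.7 kHz.
k=2: 24.1 kHz, 34.3 kHz.
k=3: 38.7 kHz, 48.9 kHz.
Within [19 kHz, 35.7 kHz]: 19.7 kHz, 24.1 kHz, 34.3 kHz.

19.7 kHz, 24.1 kHz, 34.3 kHz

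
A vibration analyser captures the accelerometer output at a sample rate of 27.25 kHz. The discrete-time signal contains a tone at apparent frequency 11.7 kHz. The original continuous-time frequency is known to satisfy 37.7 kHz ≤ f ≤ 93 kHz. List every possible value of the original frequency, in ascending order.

38.95 kHz, 42.8 kHz, 66.2 kHz, 70.05 kHz

Frequencies that alias to 11.7 kHz are k·fs ± 11.7 kHz for integer k ≥ 0.
k=0: 11.7 kHz.
k=1: 15.55 kHz, 38.95 kHz.
k=2: 42.8 kHz, 66.2 kHz.
k=3: 70.05 kHz, 93.45 kHz.
k=4: 97.3 kHz, 120.7 kHz.
Within [37.7 kHz, 93 kHz]: 38.95 kHz, 42.8 kHz, 66.2 kHz, 70.05 kHz.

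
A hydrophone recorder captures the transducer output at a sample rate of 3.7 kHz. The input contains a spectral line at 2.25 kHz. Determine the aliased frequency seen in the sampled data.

1.45 kHz

2.25 kHz > fs/2 = 1.85 kHz, folds to fs − 2.25 kHz = 1.45 kHz.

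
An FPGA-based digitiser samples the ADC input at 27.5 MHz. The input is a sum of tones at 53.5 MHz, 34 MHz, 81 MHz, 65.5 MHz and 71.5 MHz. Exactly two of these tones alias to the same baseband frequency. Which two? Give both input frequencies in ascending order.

fs/2 = 13.75 MHz.
53.5 MHz mod fs = 26 MHz.
26 MHz > fs/2 = 13.75 MHz, folds to fs − 26 MHz = 1.5 MHz.
34 MHz mod fs = 6.5 MHz.
6.5 MHz ≤ fs/2 = 13.75 MHz, appears at 6.5 MHz.
81 MHz mod fs = 26 MHz.
26 MHz > fs/2 = 13.75 MHz, folds to fs − 26 MHz = 1.5 MHz.
65.5 MHz mod fs = 10.5 MHz.
10.5 MHz ≤ fs/2 = 13.75 MHz, appears at 10.5 MHz.
71.5 MHz mod fs = 16.5 MHz.
16.5 MHz > fs/2 = 13.75 MHz, folds to fs − 16.5 MHz = 11 MHz.
53.5 MHz and 81 MHz both map to 1.5 MHz.

53.5 MHz, 81 MHz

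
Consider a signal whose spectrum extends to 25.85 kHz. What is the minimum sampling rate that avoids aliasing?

51.7 kHz

Nyquist rate = 2 × 25.85 kHz = 51.7 kHz.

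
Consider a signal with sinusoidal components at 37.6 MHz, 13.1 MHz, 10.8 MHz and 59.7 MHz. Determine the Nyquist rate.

Highest-frequency component: 59.7 MHz.
Nyquist rate = 2 × 59.7 MHz = 119.4 MHz.

119.4 MHz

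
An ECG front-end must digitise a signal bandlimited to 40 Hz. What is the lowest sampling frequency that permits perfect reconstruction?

Nyquist rate = 2 × 40 Hz = 80 Hz.

80 Hz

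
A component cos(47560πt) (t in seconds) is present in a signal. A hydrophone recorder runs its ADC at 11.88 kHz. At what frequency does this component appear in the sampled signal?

ω = 47560π rad/s → f = ω/(2π) = 23780 Hz = 23.78 kHz.
23.78 kHz mod fs = 0.02 kHz.
0.02 kHz ≤ fs/2 = 5.94 kHz, appears at 0.02 kHz.

0.02 kHz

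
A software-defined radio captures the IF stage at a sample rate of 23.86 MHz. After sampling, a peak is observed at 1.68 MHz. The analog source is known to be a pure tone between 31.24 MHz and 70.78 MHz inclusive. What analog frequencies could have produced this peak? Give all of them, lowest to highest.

46.04 MHz, 49.4 MHz, 69.9 MHz

Frequencies that alias to 1.68 MHz are k·fs ± 1.68 MHz for integer k ≥ 0.
k=0: 1.68 MHz.
k=1: 22.18 MHz, 25.54 MHz.
k=2: 46.04 MHz, 49.4 MHz.
k=3: 69.9 MHz, 73.26 MHz.
k=4: 93.76 MHz, 97.12 MHz.
Within [31.24 MHz, 70.78 MHz]: 46.04 MHz, 49.4 MHz, 69.9 MHz.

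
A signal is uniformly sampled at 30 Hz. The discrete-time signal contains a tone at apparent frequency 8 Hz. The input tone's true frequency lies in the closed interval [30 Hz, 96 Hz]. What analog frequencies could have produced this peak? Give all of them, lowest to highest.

38 Hz, 52 Hz, 68 Hz, 82 Hz

Frequencies that alias to 8 Hz are k·fs ± 8 Hz for integer k ≥ 0.
k=0: 8 Hz.
k=1: 22 Hz, 38 Hz.
k=2: 52 Hz, 68 Hz.
k=3: 82 Hz, 98 Hz.
k=4: 112 Hz, 128 Hz.
Within [30 Hz, 96 Hz]: 38 Hz, 52 Hz, 68 Hz, 82 Hz.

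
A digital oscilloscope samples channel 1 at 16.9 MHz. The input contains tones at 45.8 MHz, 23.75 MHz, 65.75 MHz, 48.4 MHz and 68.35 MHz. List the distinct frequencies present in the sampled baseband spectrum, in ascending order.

0.75 MHz, 1.85 MHz, 2.3 MHz, 4.9 MHz, 6.85 MHz

fs/2 = 8.45 MHz.
45.8 MHz mod fs = 12 MHz.
12 MHz > fs/2 = 8.45 MHz, folds to fs − 12 MHz = 4.9 MHz.
23.75 MHz mod fs = 6.85 MHz.
6.85 MHz ≤ fs/2 = 8.45 MHz, appears at 6.85 MHz.
65.75 MHz mod fs = 15.05 MHz.
15.05 MHz > fs/2 = 8.45 MHz, folds to fs − 15.05 MHz = 1.85 MHz.
48.4 MHz mod fs = 14.6 MHz.
14.6 MHz > fs/2 = 8.45 MHz, folds to fs − 14.6 MHz = 2.3 MHz.
68.35 MHz mod fs = 0.75 MHz.
0.75 MHz ≤ fs/2 = 8.45 MHz, appears at 0.75 MHz.
Distinct values: {0.75 MHz, 1.85 MHz, 2.3 MHz, 4.9 MHz, 6.85 MHz}.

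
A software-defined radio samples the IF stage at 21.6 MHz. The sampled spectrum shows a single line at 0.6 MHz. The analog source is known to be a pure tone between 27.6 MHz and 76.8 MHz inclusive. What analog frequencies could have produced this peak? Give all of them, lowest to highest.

42.6 MHz, 43.8 MHz, 64.2 MHz, 65.4 MHz

Frequencies that alias to 0.6 MHz are k·fs ± 0.6 MHz for integer k ≥ 0.
k=0: 0.6 MHz.
k=1: 21 MHz, 22.2 MHz.
k=2: 42.6 MHz, 43.8 MHz.
k=3: 64.2 MHz, 65.4 MHz.
k=4: 85.8 MHz, 87 MHz.
Within [27.6 MHz, 76.8 MHz]: 42.6 MHz, 43.8 MHz, 64.2 MHz, 65.4 MHz.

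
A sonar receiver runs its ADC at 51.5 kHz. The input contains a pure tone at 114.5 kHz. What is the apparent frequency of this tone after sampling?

11.5 kHz

114.5 kHz mod fs = 11.5 kHz.
11.5 kHz ≤ fs/2 = 25.75 kHz, appears at 11.5 kHz.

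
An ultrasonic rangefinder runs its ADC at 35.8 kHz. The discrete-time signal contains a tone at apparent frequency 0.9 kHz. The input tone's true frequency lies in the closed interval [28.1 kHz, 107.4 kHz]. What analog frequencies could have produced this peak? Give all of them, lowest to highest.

Frequencies that alias to 0.9 kHz are k·fs ± 0.9 kHz for integer k ≥ 0.
k=0: 0.9 kHz.
k=1: 34.9 kHz, 36.7 kHz.
k=2: 70.7 kHz, 72.5 kHz.
k=3: 106.5 kHz, 108.3 kHz.
k=4: 142.3 kHz, 144.1 kHz.
Within [28.1 kHz, 107.4 kHz]: 34.9 kHz, 36.7 kHz, 70.7 kHz, 72.5 kHz, 106.5 kHz.

34.9 kHz, 36.7 kHz, 70.7 kHz, 72.5 kHz, 106.5 kHz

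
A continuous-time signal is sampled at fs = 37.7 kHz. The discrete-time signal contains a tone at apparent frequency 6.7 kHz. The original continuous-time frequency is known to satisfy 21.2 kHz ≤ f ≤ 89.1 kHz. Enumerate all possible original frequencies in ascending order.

Frequencies that alias to 6.7 kHz are k·fs ± 6.7 kHz for integer k ≥ 0.
k=0: 6.7 kHz.
k=1: 31 kHz, 44.4 kHz.
k=2: 68.7 kHz, 82.1 kHz.
k=3: 106.4 kHz, 119.8 kHz.
Within [21.2 kHz, 89.1 kHz]: 31 kHz, 44.4 kHz, 68.7 kHz, 82.1 kHz.

31 kHz, 44.4 kHz, 68.7 kHz, 82.1 kHz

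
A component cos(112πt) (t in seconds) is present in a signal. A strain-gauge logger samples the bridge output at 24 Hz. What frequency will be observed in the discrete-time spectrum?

ω = 112π rad/s → f = ω/(2π) = 56 Hz.
56 Hz mod fs = 8 Hz.
8 Hz ≤ fs/2 = 12 Hz, appears at 8 Hz.

8 Hz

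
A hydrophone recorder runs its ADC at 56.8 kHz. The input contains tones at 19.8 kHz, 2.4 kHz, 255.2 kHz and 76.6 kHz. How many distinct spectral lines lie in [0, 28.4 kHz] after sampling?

fs/2 = 28.4 kHz.
19.8 kHz ≤ fs/2 = 28.4 kHz, passes unchanged.
2.4 kHz ≤ fs/2 = 28.4 kHz, passes unchanged.
255.2 kHz mod fs = 28 kHz.
28 kHz ≤ fs/2 = 28.4 kHz, appears at 28 kHz.
76.6 kHz mod fs = 19.8 kHz.
19.8 kHz ≤ fs/2 = 28.4 kHz, appears at 19.8 kHz.
Distinct values: {2.4 kHz, 19.8 kHz, 28 kHz} → 3.

3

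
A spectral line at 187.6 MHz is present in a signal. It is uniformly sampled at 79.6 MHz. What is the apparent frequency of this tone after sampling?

28.4 MHz

187.6 MHz mod fs = 28.4 MHz.
28.4 MHz ≤ fs/2 = 39.8 MHz, appears at 28.4 MHz.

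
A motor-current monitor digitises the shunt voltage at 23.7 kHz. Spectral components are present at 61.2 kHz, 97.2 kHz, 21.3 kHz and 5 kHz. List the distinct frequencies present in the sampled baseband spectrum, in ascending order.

fs/2 = 11.85 kHz.
61.2 kHz mod fs = 13.8 kHz.
13.8 kHz > fs/2 = 11.85 kHz, folds to fs − 13.8 kHz = 9.9 kHz.
97.2 kHz mod fs = 2.4 kHz.
2.4 kHz ≤ fs/2 = 11.85 kHz, appears at 2.4 kHz.
21.3 kHz > fs/2 = 11.85 kHz, folds to fs − 21.3 kHz = 2.4 kHz.
5 kHz ≤ fs/2 = 11.85 kHz, passes unchanged.
Distinct values: {2.4 kHz, 5 kHz, 9.9 kHz}.

2.4 kHz, 5 kHz, 9.9 kHz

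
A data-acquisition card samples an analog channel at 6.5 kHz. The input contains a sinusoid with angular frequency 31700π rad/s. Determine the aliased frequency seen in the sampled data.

2.85 kHz

ω = 31700π rad/s → f = ω/(2π) = 15850 Hz = 15.85 kHz.
15.85 kHz mod fs = 2.85 kHz.
2.85 kHz ≤ fs/2 = 3.25 kHz, appears at 2.85 kHz.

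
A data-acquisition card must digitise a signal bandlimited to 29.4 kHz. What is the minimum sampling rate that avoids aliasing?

58.8 kHz

Nyquist rate = 2 × 29.4 kHz = 58.8 kHz.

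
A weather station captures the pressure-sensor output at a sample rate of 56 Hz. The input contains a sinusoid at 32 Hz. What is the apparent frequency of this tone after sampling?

32 Hz > fs/2 = 28 Hz, folds to fs − 32 Hz = 24 Hz.

24 Hz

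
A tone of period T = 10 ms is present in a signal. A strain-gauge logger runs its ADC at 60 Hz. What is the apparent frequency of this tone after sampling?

T = 10 ms → f = 1/T = 100 Hz.
100 Hz mod fs = 40 Hz.
40 Hz > fs/2 = 30 Hz, folds to fs − 40 Hz = 20 Hz.

20 Hz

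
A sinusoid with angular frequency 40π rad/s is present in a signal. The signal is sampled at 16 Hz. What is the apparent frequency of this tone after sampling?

ω = 40π rad/s → f = ω/(2π) = 20 Hz.
20 Hz mod fs = 4 Hz.
4 Hz ≤ fs/2 = 8 Hz, appears at 4 Hz.

4 Hz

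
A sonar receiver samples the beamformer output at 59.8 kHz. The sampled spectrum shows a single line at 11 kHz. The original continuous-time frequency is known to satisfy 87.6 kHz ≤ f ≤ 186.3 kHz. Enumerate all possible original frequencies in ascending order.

108.6 kHz, 130.6 kHz, 168.4 kHz

Frequencies that alias to 11 kHz are k·fs ± 11 kHz for integer k ≥ 0.
k=0: 11 kHz.
k=1: 48.8 kHz, 70.8 kHz.
k=2: 108.6 kHz, 130.6 kHz.
k=3: 168.4 kHz, 190.4 kHz.
k=4: 228.2 kHz, 250.2 kHz.
Within [87.6 kHz, 186.3 kHz]: 108.6 kHz, 130.6 kHz, 168.4 kHz.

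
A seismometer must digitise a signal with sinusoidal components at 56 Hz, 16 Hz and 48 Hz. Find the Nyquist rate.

112 Hz

Highest-frequency component: 56 Hz.
Nyquist rate = 2 × 56 Hz = 112 Hz.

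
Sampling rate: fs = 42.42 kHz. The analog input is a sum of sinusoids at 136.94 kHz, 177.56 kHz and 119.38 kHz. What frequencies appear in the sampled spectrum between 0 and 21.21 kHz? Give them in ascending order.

fs/2 = 21.21 kHz.
136.94 kHz mod fs = 9.68 kHz.
9.68 kHz ≤ fs/2 = 21.21 kHz, appears at 9.68 kHz.
177.56 kHz mod fs = 7.88 kHz.
7.88 kHz ≤ fs/2 = 21.21 kHz, appears at 7.88 kHz.
119.38 kHz mod fs = 34.54 kHz.
34.54 kHz > fs/2 = 21.21 kHz, folds to fs − 34.54 kHz = 7.88 kHz.
Distinct values: {7.88 kHz, 9.68 kHz}.

7.88 kHz, 9.68 kHz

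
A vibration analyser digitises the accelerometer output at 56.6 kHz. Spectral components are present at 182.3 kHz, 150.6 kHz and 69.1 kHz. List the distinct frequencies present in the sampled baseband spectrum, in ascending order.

fs/2 = 28.3 kHz.
182.3 kHz mod fs = 12.5 kHz.
12.5 kHz ≤ fs/2 = 28.3 kHz, appears at 12.5 kHz.
150.6 kHz mod fs = 37.4 kHz.
37.4 kHz > fs/2 = 28.3 kHz, folds to fs − 37.4 kHz = 19.2 kHz.
69.1 kHz mod fs = 12.5 kHz.
12.5 kHz ≤ fs/2 = 28.3 kHz, appears at 12.5 kHz.
Distinct values: {12.5 kHz, 19.2 kHz}.

12.5 kHz, 19.2 kHz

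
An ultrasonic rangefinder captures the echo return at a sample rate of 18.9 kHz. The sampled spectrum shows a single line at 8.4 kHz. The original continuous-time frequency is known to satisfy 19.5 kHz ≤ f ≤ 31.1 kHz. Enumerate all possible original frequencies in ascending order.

27.3 kHz, 29.4 kHz

Frequencies that alias to 8.4 kHz are k·fs ± 8.4 kHz for integer k ≥ 0.
k=0: 8.4 kHz.
k=1: 10.5 kHz, 27.3 kHz.
k=2: 29.4 kHz, 46.2 kHz.
k=3: 48.3 kHz, 65.1 kHz.
Within [19.5 kHz, 31.1 kHz]: 27.3 kHz, 29.4 kHz.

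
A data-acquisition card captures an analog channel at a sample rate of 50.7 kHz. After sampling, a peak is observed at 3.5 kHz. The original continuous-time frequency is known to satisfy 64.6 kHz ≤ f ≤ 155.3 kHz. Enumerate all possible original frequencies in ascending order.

Frequencies that alias to 3.5 kHz are k·fs ± 3.5 kHz for integer k ≥ 0.
k=0: 3.5 kHz.
k=1: 47.2 kHz, 54.2 kHz.
k=2: 97.9 kHz, 104.9 kHz.
k=3: 148.6 kHz, 155.6 kHz.
k=4: 199.3 kHz, 206.3 kHz.
Within [64.6 kHz, 155.3 kHz]: 97.9 kHz, 104.9 kHz, 148.6 kHz.

97.9 kHz, 104.9 kHz, 148.6 kHz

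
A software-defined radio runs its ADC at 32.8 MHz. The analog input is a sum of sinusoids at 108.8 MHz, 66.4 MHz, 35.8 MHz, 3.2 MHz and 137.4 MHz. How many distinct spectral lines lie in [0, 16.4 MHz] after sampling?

5

fs/2 = 16.4 MHz.
108.8 MHz mod fs = 10.4 MHz.
10.4 MHz ≤ fs/2 = 16.4 MHz, appears at 10.4 MHz.
66.4 MHz mod fs = 0.8 MHz.
0.8 MHz ≤ fs/2 = 16.4 MHz, appears at 0.8 MHz.
35.8 MHz mod fs = 3 MHz.
3 MHz ≤ fs/2 = 16.4 MHz, appears at 3 MHz.
3.2 MHz ≤ fs/2 = 16.4 MHz, passes unchanged.
137.4 MHz mod fs = 6.2 MHz.
6.2 MHz ≤ fs/2 = 16.4 MHz, appears at 6.2 MHz.
Distinct values: {0.8 MHz, 3 MHz, 3.2 MHz, 6.2 MHz, 10.4 MHz} → 5.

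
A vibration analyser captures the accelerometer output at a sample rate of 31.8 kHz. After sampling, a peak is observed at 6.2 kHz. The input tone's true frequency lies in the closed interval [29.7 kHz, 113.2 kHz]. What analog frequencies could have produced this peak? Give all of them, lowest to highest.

38 kHz, 57.4 kHz, 69.8 kHz, 89.2 kHz, 101.6 kHz

Frequencies that alias to 6.2 kHz are k·fs ± 6.2 kHz for integer k ≥ 0.
k=0: 6.2 kHz.
k=1: 25.6 kHz, 38 kHz.
k=2: 57.4 kHz, 69.8 kHz.
k=3: 89.2 kHz, 101.6 kHz.
k=4: 121 kHz, 133.4 kHz.
Within [29.7 kHz, 113.2 kHz]: 38 kHz, 57.4 kHz, 69.8 kHz, 89.2 kHz, 101.6 kHz.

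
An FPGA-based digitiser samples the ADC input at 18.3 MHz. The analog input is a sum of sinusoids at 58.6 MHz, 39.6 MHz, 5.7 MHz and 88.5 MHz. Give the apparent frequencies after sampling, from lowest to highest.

fs/2 = 9.15 MHz.
58.6 MHz mod fs = 3.7 MHz.
3.7 MHz ≤ fs/2 = 9.15 MHz, appears at 3.7 MHz.
39.6 MHz mod fs = 3 MHz.
3 MHz ≤ fs/2 = 9.15 MHz, appears at 3 MHz.
5.7 MHz ≤ fs/2 = 9.15 MHz, passes unchanged.
88.5 MHz mod fs = 15.3 MHz.
15.3 MHz > fs/2 = 9.15 MHz, folds to fs − 15.3 MHz = 3 MHz.
Distinct values: {3 MHz, 3.7 MHz, 5.7 MHz}.

3 MHz, 3.7 MHz, 5.7 MHz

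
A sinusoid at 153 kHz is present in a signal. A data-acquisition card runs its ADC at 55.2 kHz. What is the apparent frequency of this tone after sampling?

12.6 kHz

153 kHz mod fs = 42.6 kHz.
42.6 kHz > fs/2 = 27.6 kHz, folds to fs − 42.6 kHz = 12.6 kHz.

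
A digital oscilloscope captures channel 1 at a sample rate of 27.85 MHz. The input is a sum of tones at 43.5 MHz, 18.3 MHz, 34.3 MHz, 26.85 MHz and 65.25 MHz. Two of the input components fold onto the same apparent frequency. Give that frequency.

fs/2 = 13.925 MHz.
43.5 MHz mod fs = 15.65 MHz.
15.65 MHz > fs/2 = 13.925 MHz, folds to fs − 15.65 MHz = 12.2 MHz.
18.3 MHz > fs/2 = 13.925 MHz, folds to fs − 18.3 MHz = 9.55 MHz.
34.3 MHz mod fs = 6.45 MHz.
6.45 MHz ≤ fs/2 = 13.925 MHz, appears at 6.45 MHz.
26.85 MHz > fs/2 = 13.925 MHz, folds to fs − 26.85 MHz = 1 MHz.
65.25 MHz mod fs = 9.55 MHz.
9.55 MHz ≤ fs/2 = 13.925 MHz, appears at 9.55 MHz.
18.3 MHz and 65.25 MHz both map to 9.55 MHz.

9.55 MHz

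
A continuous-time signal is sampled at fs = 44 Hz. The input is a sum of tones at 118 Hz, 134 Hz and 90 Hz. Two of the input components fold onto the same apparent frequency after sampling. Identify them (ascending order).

fs/2 = 22 Hz.
118 Hz mod fs = 30 Hz.
30 Hz > fs/2 = 22 Hz, folds to fs − 30 Hz = 14 Hz.
134 Hz mod fs = 2 Hz.
2 Hz ≤ fs/2 = 22 Hz, appears at 2 Hz.
90 Hz mod fs = 2 Hz.
2 Hz ≤ fs/2 = 22 Hz, appears at 2 Hz.
90 Hz and 134 Hz both map to 2 Hz.

90 Hz, 134 Hz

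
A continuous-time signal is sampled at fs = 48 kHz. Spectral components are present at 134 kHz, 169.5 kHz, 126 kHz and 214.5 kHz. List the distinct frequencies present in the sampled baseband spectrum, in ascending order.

10 kHz, 18 kHz, 22.5 kHz

fs/2 = 24 kHz.
134 kHz mod fs = 38 kHz.
38 kHz > fs/2 = 24 kHz, folds to fs − 38 kHz = 10 kHz.
169.5 kHz mod fs = 25.5 kHz.
25.5 kHz > fs/2 = 24 kHz, folds to fs − 25.5 kHz = 22.5 kHz.
126 kHz mod fs = 30 kHz.
30 kHz > fs/2 = 24 kHz, folds to fs − 30 kHz = 18 kHz.
214.5 kHz mod fs = 22.5 kHz.
22.5 kHz ≤ fs/2 = 24 kHz, appears at 22.5 kHz.
Distinct values: {10 kHz, 18 kHz, 22.5 kHz}.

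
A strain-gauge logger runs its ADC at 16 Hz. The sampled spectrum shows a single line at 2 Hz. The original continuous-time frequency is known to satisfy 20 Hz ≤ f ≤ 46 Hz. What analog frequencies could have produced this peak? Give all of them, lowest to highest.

Frequencies that alias to 2 Hz are k·fs ± 2 Hz for integer k ≥ 0.
k=0: 2 Hz.
k=1: 14 Hz, 18 Hz.
k=2: 30 Hz, 34 Hz.
k=3: 46 Hz, 50 Hz.
k=4: 62 Hz, 66 Hz.
Within [20 Hz, 46 Hz]: 30 Hz, 34 Hz, 46 Hz.

30 Hz, 34 Hz, 46 Hz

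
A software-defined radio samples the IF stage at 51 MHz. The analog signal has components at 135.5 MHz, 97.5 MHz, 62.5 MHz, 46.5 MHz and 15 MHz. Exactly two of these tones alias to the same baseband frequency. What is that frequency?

fs/2 = 25.5 MHz.
135.5 MHz mod fs = 33.5 MHz.
33.5 MHz > fs/2 = 25.5 MHz, folds to fs − 33.5 MHz = 17.5 MHz.
97.5 MHz mod fs = 46.5 MHz.
46.5 MHz > fs/2 = 25.5 MHz, folds to fs − 46.5 MHz = 4.5 MHz.
62.5 MHz mod fs = 11.5 MHz.
11.5 MHz ≤ fs/2 = 25.5 MHz, appears at 11.5 MHz.
46.5 MHz > fs/2 = 25.5 MHz, folds to fs − 46.5 MHz = 4.5 MHz.
15 MHz ≤ fs/2 = 25.5 MHz, passes unchanged.
46.5 MHz and 97.5 MHz both map to 4.5 MHz.

4.5 MHz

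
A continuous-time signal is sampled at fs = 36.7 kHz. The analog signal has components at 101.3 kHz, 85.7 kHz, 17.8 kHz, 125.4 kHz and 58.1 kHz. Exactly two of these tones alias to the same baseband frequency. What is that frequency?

15.3 kHz

fs/2 = 18.35 kHz.
101.3 kHz mod fs = 27.9 kHz.
27.9 kHz > fs/2 = 18.35 kHz, folds to fs − 27.9 kHz = 8.8 kHz.
85.7 kHz mod fs = 12.3 kHz.
12.3 kHz ≤ fs/2 = 18.35 kHz, appears at 12.3 kHz.
17.8 kHz ≤ fs/2 = 18.35 kHz, passes unchanged.
125.4 kHz mod fs = 15.3 kHz.
15.3 kHz ≤ fs/2 = 18.35 kHz, appears at 15.3 kHz.
58.1 kHz mod fs = 21.4 kHz.
21.4 kHz > fs/2 = 18.35 kHz, folds to fs − 21.4 kHz = 15.3 kHz.
58.1 kHz and 125.4 kHz both map to 15.3 kHz.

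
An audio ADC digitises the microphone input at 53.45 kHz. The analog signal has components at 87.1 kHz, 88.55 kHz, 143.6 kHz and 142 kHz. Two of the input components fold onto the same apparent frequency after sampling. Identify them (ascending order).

fs/2 = 26.725 kHz.
87.1 kHz mod fs = 33.65 kHz.
33.65 kHz > fs/2 = 26.725 kHz, folds to fs − 33.65 kHz = 19.8 kHz.
88.55 kHz mod fs = 35.1 kHz.
35.1 kHz > fs/2 = 26.725 kHz, folds to fs − 35.1 kHz = 18.35 kHz.
143.6 kHz mod fs = 36.7 kHz.
36.7 kHz > fs/2 = 26.725 kHz, folds to fs − 36.7 kHz = 16.75 kHz.
142 kHz mod fs = 35.1 kHz.
35.1 kHz > fs/2 = 26.725 kHz, folds to fs − 35.1 kHz = 18.35 kHz.
88.55 kHz and 142 kHz both map to 18.35 kHz.

88.55 kHz, 142 kHz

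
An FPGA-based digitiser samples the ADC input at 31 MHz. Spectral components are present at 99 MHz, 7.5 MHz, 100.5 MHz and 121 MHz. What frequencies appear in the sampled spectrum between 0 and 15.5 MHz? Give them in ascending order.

fs/2 = 15.5 MHz.
99 MHz mod fs = 6 MHz.
6 MHz ≤ fs/2 = 15.5 MHz, appears at 6 MHz.
7.5 MHz ≤ fs/2 = 15.5 MHz, passes unchanged.
100.5 MHz mod fs = 7.5 MHz.
7.5 MHz ≤ fs/2 = 15.5 MHz, appears at 7.5 MHz.
121 MHz mod fs = 28 MHz.
28 MHz > fs/2 = 15.5 MHz, folds to fs − 28 MHz = 3 MHz.
Distinct values: {3 MHz, 6 MHz, 7.5 MHz}.

3 MHz, 6 MHz, 7.5 MHz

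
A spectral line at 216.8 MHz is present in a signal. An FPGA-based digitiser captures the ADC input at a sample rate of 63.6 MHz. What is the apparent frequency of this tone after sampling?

216.8 MHz mod fs = 26 MHz.
26 MHz ≤ fs/2 = 31.8 MHz, appears at 26 MHz.

26 MHz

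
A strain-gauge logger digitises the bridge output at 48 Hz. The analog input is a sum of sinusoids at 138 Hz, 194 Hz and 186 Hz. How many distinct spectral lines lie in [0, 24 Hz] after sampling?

2

fs/2 = 24 Hz.
138 Hz mod fs = 42 Hz.
42 Hz > fs/2 = 24 Hz, folds to fs − 42 Hz = 6 Hz.
194 Hz mod fs = 2 Hz.
2 Hz ≤ fs/2 = 24 Hz, appears at 2 Hz.
186 Hz mod fs = 42 Hz.
42 Hz > fs/2 = 24 Hz, folds to fs − 42 Hz = 6 Hz.
Distinct values: {2 Hz, 6 Hz} → 2.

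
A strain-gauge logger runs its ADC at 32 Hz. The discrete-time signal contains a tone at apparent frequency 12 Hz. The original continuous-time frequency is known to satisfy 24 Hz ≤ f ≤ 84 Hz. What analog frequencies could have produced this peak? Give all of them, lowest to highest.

44 Hz, 52 Hz, 76 Hz, 84 Hz

Frequencies that alias to 12 Hz are k·fs ± 12 Hz for integer k ≥ 0.
k=0: 12 Hz.
k=1: 20 Hz, 44 Hz.
k=2: 52 Hz, 76 Hz.
k=3: 84 Hz, 108 Hz.
k=4: 116 Hz, 140 Hz.
Within [24 Hz, 84 Hz]: 44 Hz, 52 Hz, 76 Hz, 84 Hz.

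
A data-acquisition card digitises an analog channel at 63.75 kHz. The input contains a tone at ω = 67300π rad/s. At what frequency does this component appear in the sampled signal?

30.1 kHz

ω = 67300π rad/s → f = ω/(2π) = 33650 Hz = 33.65 kHz.
33.65 kHz > fs/2 = 31.875 kHz, folds to fs − 33.65 kHz = 30.1 kHz.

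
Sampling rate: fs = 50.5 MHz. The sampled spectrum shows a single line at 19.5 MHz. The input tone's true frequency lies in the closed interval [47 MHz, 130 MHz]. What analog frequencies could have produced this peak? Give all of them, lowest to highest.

Frequencies that alias to 19.5 MHz are k·fs ± 19.5 MHz for integer k ≥ 0.
k=0: 19.5 MHz.
k=1: 31 MHz, 70 MHz.
k=2: 81.5 MHz, 120.5 MHz.
k=3: 132 MHz, 171 MHz.
Within [47 MHz, 130 MHz]: 70 MHz, 81.5 MHz, 120.5 MHz.

70 MHz, 81.5 MHz, 120.5 MHz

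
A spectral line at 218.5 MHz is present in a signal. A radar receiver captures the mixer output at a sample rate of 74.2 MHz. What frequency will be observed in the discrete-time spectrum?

4.1 MHz

218.5 MHz mod fs = 70.1 MHz.
70.1 MHz > fs/2 = 37.1 MHz, folds to fs − 70.1 MHz = 4.1 MHz.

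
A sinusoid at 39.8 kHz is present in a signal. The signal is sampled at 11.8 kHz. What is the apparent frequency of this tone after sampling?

39.8 kHz mod fs = 4.4 kHz.
4.4 kHz ≤ fs/2 = 5.9 kHz, appears at 4.4 kHz.

4.4 kHz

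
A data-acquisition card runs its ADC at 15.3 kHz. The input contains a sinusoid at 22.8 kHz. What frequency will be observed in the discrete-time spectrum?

22.8 kHz mod fs = 7.5 kHz.
7.5 kHz ≤ fs/2 = 7.65 kHz, appears at 7.5 kHz.

7.5 kHz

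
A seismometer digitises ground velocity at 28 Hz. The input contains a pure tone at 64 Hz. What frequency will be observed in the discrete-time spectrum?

64 Hz mod fs = 8 Hz.
8 Hz ≤ fs/2 = 14 Hz, appears at 8 Hz.

8 Hz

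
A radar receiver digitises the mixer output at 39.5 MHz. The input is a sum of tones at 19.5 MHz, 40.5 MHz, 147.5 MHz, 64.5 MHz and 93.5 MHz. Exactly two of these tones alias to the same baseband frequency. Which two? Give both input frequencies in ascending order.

64.5 MHz, 93.5 MHz

fs/2 = 19.75 MHz.
19.5 MHz ≤ fs/2 = 19.75 MHz, passes unchanged.
40.5 MHz mod fs = 1 MHz.
1 MHz ≤ fs/2 = 19.75 MHz, appears at 1 MHz.
147.5 MHz mod fs = 29 MHz.
29 MHz > fs/2 = 19.75 MHz, folds to fs − 29 MHz = 10.5 MHz.
64.5 MHz mod fs = 25 MHz.
25 MHz > fs/2 = 19.75 MHz, folds to fs − 25 MHz = 14.5 MHz.
93.5 MHz mod fs = 14.5 MHz.
14.5 MHz ≤ fs/2 = 19.75 MHz, appears at 14.5 MHz.
64.5 MHz and 93.5 MHz both map to 14.5 MHz.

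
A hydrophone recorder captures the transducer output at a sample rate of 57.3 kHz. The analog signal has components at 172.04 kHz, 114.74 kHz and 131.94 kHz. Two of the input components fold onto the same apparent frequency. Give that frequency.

fs/2 = 28.65 kHz.
172.04 kHz mod fs = 0.14 kHz.
0.14 kHz ≤ fs/2 = 28.65 kHz, appears at 0.14 kHz.
114.74 kHz mod fs = 0.14 kHz.
0.14 kHz ≤ fs/2 = 28.65 kHz, appears at 0.14 kHz.
131.94 kHz mod fs = 17.34 kHz.
17.34 kHz ≤ fs/2 = 28.65 kHz, appears at 17.34 kHz.
114.74 kHz and 172.04 kHz both map to 0.14 kHz.

0.14 kHz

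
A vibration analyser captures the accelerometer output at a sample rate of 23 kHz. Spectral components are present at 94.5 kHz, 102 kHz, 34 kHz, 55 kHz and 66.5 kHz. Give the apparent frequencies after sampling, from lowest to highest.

fs/2 = 11.5 kHz.
94.5 kHz mod fs = 2.5 kHz.
2.5 kHz ≤ fs/2 = 11.5 kHz, appears at 2.5 kHz.
102 kHz mod fs = 10 kHz.
10 kHz ≤ fs/2 = 11.5 kHz, appears at 10 kHz.
34 kHz mod fs = 11 kHz.
11 kHz ≤ fs/2 = 11.5 kHz, appears at 11 kHz.
55 kHz mod fs = 9 kHz.
9 kHz ≤ fs/2 = 11.5 kHz, appears at 9 kHz.
66.5 kHz mod fs = 20.5 kHz.
20.5 kHz > fs/2 = 11.5 kHz, folds to fs − 20.5 kHz = 2.5 kHz.
Distinct values: {2.5 kHz, 9 kHz, 10 kHz, 11 kHz}.

2.5 kHz, 9 kHz, 10 kHz, 11 kHz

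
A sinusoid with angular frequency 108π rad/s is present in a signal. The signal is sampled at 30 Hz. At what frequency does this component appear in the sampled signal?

6 Hz

ω = 108π rad/s → f = ω/(2π) = 54 Hz.
54 Hz mod fs = 24 Hz.
24 Hz > fs/2 = 15 Hz, folds to fs − 24 Hz = 6 Hz.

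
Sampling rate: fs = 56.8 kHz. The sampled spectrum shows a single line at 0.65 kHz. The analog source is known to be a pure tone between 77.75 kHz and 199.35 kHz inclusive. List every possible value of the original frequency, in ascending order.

Frequencies that alias to 0.65 kHz are k·fs ± 0.65 kHz for integer k ≥ 0.
k=0: 0.65 kHz.
k=1: 56.15 kHz, 57.45 kHz.
k=2: 112.95 kHz, 114.25 kHz.
k=3: 169.75 kHz, 171.05 kHz.
k=4: 226.55 kHz, 227.85 kHz.
Within [77.75 kHz, 199.35 kHz]: 112.95 kHz, 114.25 kHz, 169.75 kHz, 171.05 kHz.

112.95 kHz, 114.25 kHz, 169.75 kHz, 171.05 kHz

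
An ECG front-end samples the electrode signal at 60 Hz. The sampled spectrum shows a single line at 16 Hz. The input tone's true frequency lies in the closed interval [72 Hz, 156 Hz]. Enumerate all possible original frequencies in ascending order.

76 Hz, 104 Hz, 136 Hz

Frequencies that alias to 16 Hz are k·fs ± 16 Hz for integer k ≥ 0.
k=0: 16 Hz.
k=1: 44 Hz, 76 Hz.
k=2: 104 Hz, 136 Hz.
k=3: 164 Hz, 196 Hz.
Within [72 Hz, 156 Hz]: 76 Hz, 104 Hz, 136 Hz.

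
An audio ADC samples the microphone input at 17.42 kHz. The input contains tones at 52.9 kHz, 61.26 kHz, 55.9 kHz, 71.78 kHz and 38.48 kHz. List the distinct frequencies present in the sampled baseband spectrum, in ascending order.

fs/2 = 8.71 kHz.
52.9 kHz mod fs = 0.64 kHz.
0.64 kHz ≤ fs/2 = 8.71 kHz, appears at 0.64 kHz.
61.26 kHz mod fs = 9 kHz.
9 kHz > fs/2 = 8.71 kHz, folds to fs − 9 kHz = 8.42 kHz.
55.9 kHz mod fs = 3.64 kHz.
3.64 kHz ≤ fs/2 = 8.71 kHz, appears at 3.64 kHz.
71.78 kHz mod fs = 2.1 kHz.
2.1 kHz ≤ fs/2 = 8.71 kHz, appears at 2.1 kHz.
38.48 kHz mod fs = 3.64 kHz.
3.64 kHz ≤ fs/2 = 8.71 kHz, appears at 3.64 kHz.
Distinct values: {0.64 kHz, 2.1 kHz, 3.64 kHz, 8.42 kHz}.

0.64 kHz, 2.1 kHz, 3.64 kHz, 8.42 kHz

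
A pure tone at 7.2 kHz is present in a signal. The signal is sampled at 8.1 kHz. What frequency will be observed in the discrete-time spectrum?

7.2 kHz > fs/2 = 4.05 kHz, folds to fs − 7.2 kHz = 0.9 kHz.

0.9 kHz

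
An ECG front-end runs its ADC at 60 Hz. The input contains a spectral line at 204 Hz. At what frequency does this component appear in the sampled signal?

204 Hz mod fs = 24 Hz.
24 Hz ≤ fs/2 = 30 Hz, appears at 24 Hz.

24 Hz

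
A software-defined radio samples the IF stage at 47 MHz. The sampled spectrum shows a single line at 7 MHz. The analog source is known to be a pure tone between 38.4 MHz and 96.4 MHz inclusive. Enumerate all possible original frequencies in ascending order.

Frequencies that alias to 7 MHz are k·fs ± 7 MHz for integer k ≥ 0.
k=0: 7 MHz.
k=1: 40 MHz, 54 MHz.
k=2: 87 MHz, 101 MHz.
k=3: 134 MHz, 148 MHz.
Within [38.4 MHz, 96.4 MHz]: 40 MHz, 54 MHz, 87 MHz.

40 MHz, 54 MHz, 87 MHz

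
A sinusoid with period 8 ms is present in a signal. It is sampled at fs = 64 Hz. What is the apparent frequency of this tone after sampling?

3 Hz

T = 8 ms → f = 1/T = 125 Hz.
125 Hz mod fs = 61 Hz.
61 Hz > fs/2 = 32 Hz, folds to fs − 61 Hz = 3 Hz.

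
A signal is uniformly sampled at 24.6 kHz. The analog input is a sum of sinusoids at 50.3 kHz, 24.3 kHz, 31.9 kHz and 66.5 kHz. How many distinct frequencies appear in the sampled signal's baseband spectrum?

3

fs/2 = 12.3 kHz.
50.3 kHz mod fs = 1.1 kHz.
1.1 kHz ≤ fs/2 = 12.3 kHz, appears at 1.1 kHz.
24.3 kHz > fs/2 = 12.3 kHz, folds to fs − 24.3 kHz = 0.3 kHz.
31.9 kHz mod fs = 7.3 kHz.
7.3 kHz ≤ fs/2 = 12.3 kHz, appears at 7.3 kHz.
66.5 kHz mod fs = 17.3 kHz.
17.3 kHz > fs/2 = 12.3 kHz, folds to fs − 17.3 kHz = 7.3 kHz.
Distinct values: {0.3 kHz, 1.1 kHz, 7.3 kHz} → 3.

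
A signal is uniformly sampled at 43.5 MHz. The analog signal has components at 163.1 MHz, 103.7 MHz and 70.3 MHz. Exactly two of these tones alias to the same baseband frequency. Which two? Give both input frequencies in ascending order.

70.3 MHz, 103.7 MHz

fs/2 = 21.75 MHz.
163.1 MHz mod fs = 32.6 MHz.
32.6 MHz > fs/2 = 21.75 MHz, folds to fs − 32.6 MHz = 10.9 MHz.
103.7 MHz mod fs = 16.7 MHz.
16.7 MHz ≤ fs/2 = 21.75 MHz, appears at 16.7 MHz.
70.3 MHz mod fs = 26.8 MHz.
26.8 MHz > fs/2 = 21.75 MHz, folds to fs − 26.8 MHz = 16.7 MHz.
70.3 MHz and 103.7 MHz both map to 16.7 MHz.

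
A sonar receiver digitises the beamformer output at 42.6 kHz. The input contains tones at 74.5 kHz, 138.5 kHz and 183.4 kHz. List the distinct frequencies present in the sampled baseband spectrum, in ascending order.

fs/2 = 21.3 kHz.
74.5 kHz mod fs = 31.9 kHz.
31.9 kHz > fs/2 = 21.3 kHz, folds to fs − 31.9 kHz = 10.7 kHz.
138.5 kHz mod fs = 10.7 kHz.
10.7 kHz ≤ fs/2 = 21.3 kHz, appears at 10.7 kHz.
183.4 kHz mod fs = 13 kHz.
13 kHz ≤ fs/2 = 21.3 kHz, appears at 13 kHz.
Distinct values: {10.7 kHz, 13 kHz}.

10.7 kHz, 13 kHz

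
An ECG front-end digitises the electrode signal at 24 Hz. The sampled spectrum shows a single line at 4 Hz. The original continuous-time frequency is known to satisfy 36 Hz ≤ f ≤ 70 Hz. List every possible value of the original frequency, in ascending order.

44 Hz, 52 Hz, 68 Hz

Frequencies that alias to 4 Hz are k·fs ± 4 Hz for integer k ≥ 0.
k=0: 4 Hz.
k=1: 20 Hz, 28 Hz.
k=2: 44 Hz, 52 Hz.
k=3: 68 Hz, 76 Hz.
k=4: 92 Hz, 100 Hz.
Within [36 Hz, 70 Hz]: 44 Hz, 52 Hz, 68 Hz.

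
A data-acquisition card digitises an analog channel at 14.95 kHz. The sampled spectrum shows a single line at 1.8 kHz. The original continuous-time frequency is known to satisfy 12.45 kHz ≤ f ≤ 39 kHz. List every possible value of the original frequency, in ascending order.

Frequencies that alias to 1.8 kHz are k·fs ± 1.8 kHz for integer k ≥ 0.
k=0: 1.8 kHz.
k=1: 13.15 kHz, 16.75 kHz.
k=2: 28.1 kHz, 31.7 kHz.
k=3: 43.05 kHz, 46.65 kHz.
Within [12.45 kHz, 39 kHz]: 13.15 kHz, 16.75 kHz, 28.1 kHz, 31.7 kHz.

13.15 kHz, 16.75 kHz, 28.1 kHz, 31.7 kHz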